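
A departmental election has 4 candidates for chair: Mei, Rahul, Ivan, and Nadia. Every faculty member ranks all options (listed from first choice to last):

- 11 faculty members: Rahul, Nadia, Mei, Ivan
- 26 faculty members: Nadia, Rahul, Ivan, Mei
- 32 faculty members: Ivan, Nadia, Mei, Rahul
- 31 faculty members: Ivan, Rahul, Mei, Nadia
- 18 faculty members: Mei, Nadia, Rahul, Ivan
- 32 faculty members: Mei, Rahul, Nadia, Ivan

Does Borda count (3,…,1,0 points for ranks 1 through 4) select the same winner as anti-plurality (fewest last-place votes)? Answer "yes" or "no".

Borda — scores: Mei 224, Rahul 229, Ivan 215, Nadia 232. Winner: Nadia.
Anti-plurality — last-place votes: Mei 26, Rahul 32, Ivan 61, Nadia 31. Winner: Mei.
The two methods disagree.

no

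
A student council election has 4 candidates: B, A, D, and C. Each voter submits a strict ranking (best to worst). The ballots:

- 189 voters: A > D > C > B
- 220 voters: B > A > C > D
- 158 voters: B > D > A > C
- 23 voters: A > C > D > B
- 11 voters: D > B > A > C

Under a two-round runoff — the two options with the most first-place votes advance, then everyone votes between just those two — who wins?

B

Round 1 first-place votes: B 378, A 212, D 11, C 0.
B and A advance.
Runoff: B is preferred to A by 389 voters; A by 212.
B wins the runoff.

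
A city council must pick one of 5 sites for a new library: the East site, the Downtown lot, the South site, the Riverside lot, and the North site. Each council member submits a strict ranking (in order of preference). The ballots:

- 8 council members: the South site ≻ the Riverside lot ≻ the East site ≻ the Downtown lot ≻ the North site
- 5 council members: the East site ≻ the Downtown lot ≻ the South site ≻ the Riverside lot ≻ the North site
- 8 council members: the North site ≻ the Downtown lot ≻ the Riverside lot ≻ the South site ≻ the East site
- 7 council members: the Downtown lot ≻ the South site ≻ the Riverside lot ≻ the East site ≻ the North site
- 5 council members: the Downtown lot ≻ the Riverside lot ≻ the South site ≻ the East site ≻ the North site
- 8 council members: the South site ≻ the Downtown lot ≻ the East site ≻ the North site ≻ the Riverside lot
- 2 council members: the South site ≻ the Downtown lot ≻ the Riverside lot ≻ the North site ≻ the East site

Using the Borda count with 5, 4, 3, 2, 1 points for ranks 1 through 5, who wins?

the East site: 8·3 + 5·5 + 8·1 + 7·2 + 5·2 + 8·3 + 2·1 = 107
the Downtown lot: 8·2 + 5·4 + 8·4 + 7·5 + 5·5 + 8·4 + 2·4 = 168
the South site: 8·5 + 5·3 + 8·2 + 7·4 + 5·3 + 8·5 + 2·5 = 164
the Riverside lot: 8·4 + 5·2 + 8·3 + 7·3 + 5·4 + 8·1 + 2·3 = 121
the North site: 8·1 + 5·1 + 8·5 + 7·1 + 5·1 + 8·2 + 2·2 = 85
the Downtown lot has the highest Borda score (168).

the Downtown lot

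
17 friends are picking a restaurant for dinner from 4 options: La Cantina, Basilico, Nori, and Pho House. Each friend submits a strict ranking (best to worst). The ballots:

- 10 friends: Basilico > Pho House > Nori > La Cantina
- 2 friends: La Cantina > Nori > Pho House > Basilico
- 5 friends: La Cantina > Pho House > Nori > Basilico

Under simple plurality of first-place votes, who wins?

First-place votes: La Cantina 7, Basilico 10, Nori 0, Pho House 0.
Basilico has the most first-place votes.

Basilico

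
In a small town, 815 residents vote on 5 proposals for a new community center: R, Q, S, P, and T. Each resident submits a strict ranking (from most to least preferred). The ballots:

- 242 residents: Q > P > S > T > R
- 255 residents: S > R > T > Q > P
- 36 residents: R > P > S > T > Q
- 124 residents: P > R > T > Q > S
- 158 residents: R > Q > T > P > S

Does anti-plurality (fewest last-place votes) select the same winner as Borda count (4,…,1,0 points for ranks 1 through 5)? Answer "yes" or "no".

Anti-plurality — last-place votes: R 242, Q 36, S 282, P 255, T 0. Winner: T.
Borda — scores: R 1913, Q 1821, S 1576, P 1488, T 1352. Winner: R.
The two methods disagree.

no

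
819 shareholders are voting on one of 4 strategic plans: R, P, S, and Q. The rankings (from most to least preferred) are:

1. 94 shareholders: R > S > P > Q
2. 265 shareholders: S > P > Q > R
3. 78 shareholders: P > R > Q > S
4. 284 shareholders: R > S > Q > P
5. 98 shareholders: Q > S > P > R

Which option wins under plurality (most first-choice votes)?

First-place votes: R 378, P 78, S 265, Q 98.
R has the most first-place votes.

R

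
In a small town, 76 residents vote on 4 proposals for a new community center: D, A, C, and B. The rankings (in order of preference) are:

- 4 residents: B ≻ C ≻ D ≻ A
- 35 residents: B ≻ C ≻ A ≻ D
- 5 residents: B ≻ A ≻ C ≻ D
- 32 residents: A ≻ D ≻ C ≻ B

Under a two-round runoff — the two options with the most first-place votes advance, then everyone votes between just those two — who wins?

Round 1 first-place votes: D 0, A 32, C 0, B 44.
B and A advance.
Runoff: B is preferred to A by 44 voters; A by 32.
B wins the runoff.

B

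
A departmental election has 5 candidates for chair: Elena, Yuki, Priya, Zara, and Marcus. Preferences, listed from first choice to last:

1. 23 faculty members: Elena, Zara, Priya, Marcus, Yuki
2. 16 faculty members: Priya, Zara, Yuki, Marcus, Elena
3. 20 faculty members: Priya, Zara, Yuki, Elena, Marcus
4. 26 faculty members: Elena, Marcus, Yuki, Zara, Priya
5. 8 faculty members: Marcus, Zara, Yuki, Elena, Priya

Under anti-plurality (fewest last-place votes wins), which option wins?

Last-place votes: Elena 16, Yuki 23, Priya 34, Zara 0, Marcus 20.
Zara is ranked last by the fewest voters, so Zara wins.

Zara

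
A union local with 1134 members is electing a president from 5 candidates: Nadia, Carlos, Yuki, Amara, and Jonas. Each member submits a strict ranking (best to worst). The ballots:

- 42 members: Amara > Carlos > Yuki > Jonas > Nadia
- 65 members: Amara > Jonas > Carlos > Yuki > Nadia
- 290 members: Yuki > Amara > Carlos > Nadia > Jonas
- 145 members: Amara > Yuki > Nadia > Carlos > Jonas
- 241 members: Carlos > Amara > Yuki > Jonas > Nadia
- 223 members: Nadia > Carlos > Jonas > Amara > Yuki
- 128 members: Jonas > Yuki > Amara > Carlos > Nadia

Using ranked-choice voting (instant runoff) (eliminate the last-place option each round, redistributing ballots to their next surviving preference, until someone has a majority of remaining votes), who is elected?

Round 1: Nadia 223, Carlos 241, Yuki 290, Amara 252, Jonas 128. Eliminate Jonas.
Round 2: Nadia 223, Carlos 241, Yuki 418, Amara 252. Eliminate Nadia.
Round 3: Carlos 464, Yuki 418, Amara 252. Eliminate Amara.
Round 4: Carlos 571, Yuki 563. Carlos has a majority.

Carlos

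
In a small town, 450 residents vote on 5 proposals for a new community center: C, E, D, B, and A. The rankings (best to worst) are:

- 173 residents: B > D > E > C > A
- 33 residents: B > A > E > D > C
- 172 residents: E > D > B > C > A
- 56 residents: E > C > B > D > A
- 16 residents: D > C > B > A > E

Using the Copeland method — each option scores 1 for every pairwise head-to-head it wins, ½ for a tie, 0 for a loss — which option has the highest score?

C: beats A; loses to E, D, and B → score 1.
E: beats C, D, B, and A → score 4.
D: beats C and A; loses to E and B → score 2.
B: beats C, D, and A; loses to E → score 3.
A: loses to C, E, D, and B → score 0.
E has the best pairwise record.

E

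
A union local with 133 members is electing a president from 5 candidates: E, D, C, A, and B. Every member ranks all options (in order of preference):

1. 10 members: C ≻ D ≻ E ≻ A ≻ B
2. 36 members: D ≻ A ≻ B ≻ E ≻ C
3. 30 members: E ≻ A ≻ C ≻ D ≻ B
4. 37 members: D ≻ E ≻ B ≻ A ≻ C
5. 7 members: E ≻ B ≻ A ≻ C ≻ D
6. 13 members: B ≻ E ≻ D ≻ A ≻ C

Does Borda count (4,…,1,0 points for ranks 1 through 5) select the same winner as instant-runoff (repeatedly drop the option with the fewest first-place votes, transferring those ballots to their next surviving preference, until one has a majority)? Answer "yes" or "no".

Borda — scores: E 354, D 378, C 107, A 272, B 219. Winner: D.
Instant-runoff — R1 E 37, D 73, C 10, A 0, B 13 (D winner). Winner: D.
The two methods agree.

yes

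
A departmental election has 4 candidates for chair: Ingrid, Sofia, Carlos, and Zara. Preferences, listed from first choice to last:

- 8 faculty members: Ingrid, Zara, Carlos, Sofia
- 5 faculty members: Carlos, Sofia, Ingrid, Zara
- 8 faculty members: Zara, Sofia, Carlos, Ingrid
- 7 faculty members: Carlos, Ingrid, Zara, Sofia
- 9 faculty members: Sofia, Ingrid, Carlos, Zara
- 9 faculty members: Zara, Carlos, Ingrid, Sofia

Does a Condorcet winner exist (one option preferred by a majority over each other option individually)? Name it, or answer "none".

none

Checking pairwise contests:
Carlos beats Ingrid 29–17.
Ingrid beats Sofia 24–22.
Zara beats Carlos 25–21.
Ingrid beats Zara 29–17.
Every option loses at least one head-to-head, so there is no Condorcet winner.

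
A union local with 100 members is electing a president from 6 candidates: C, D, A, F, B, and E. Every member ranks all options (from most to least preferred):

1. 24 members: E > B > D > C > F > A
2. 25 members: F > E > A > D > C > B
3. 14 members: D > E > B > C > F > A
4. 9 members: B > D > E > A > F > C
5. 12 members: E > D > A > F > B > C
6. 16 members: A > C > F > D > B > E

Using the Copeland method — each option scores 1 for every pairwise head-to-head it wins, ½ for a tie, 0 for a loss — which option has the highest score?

C: beats F; loses to D, A, B, and E → score 1.
D: beats C, A, F, and B; loses to E → score 4.
A: beats C and B; loses to D, F, and E → score 2.
F: beats A and B; loses to C, D, and E → score 2.
B: beats C; loses to D, A, F, and E → score 1.
E: beats C, D, A, F, and B → score 5.
E has the best pairwise record.

E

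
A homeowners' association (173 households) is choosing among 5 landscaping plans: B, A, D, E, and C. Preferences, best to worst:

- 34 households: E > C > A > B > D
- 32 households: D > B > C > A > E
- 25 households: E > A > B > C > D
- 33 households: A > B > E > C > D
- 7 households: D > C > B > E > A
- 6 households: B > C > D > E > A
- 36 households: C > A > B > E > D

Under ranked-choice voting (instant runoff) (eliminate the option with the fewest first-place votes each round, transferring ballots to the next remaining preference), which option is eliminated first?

Round 1: B 6, A 33, D 39, E 59, C 36. Eliminate B.

B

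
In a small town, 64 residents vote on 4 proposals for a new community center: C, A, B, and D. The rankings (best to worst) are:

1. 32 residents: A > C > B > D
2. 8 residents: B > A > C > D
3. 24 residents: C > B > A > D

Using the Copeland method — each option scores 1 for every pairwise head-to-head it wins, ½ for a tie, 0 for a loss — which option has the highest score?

C: beats B and D; loses to A → score 2.
A: beats C and D; ties B → score 2.5.
B: beats D; ties A; loses to C → score 1.5.
D: loses to C, A, and B → score 0.
A has the best pairwise record.

A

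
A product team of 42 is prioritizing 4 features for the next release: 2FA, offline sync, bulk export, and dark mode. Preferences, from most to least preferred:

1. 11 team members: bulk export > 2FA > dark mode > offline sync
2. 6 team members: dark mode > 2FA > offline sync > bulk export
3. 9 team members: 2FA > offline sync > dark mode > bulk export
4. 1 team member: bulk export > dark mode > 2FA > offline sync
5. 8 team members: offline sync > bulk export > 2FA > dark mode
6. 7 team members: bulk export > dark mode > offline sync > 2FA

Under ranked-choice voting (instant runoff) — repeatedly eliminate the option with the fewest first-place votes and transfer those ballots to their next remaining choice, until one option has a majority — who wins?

Round 1: 2FA 9, offline sync 8, bulk export 19, dark mode 6. Eliminate dark mode.
Round 2: 2FA 15, offline sync 8, bulk export 19. Eliminate offline sync.
Round 3: 2FA 15, bulk export 27. Bulk export has a majority.

bulk export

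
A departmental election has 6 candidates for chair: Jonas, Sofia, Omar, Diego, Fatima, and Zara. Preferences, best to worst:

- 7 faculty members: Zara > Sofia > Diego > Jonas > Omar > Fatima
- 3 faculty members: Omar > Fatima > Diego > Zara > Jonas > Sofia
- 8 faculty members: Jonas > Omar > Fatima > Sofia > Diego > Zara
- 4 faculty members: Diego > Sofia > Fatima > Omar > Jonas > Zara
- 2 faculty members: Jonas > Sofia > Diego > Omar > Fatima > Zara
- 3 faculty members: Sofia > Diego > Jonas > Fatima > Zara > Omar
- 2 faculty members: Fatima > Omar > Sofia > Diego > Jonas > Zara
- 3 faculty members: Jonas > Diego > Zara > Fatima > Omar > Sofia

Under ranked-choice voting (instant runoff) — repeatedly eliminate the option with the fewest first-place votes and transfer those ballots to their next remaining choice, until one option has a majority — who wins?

Diego

Round 1: Jonas 13, Sofia 3, Omar 3, Diego 4, Fatima 2, Zara 7. Eliminate Fatima.
Round 2: Jonas 13, Sofia 3, Omar 5, Diego 4, Zara 7. Eliminate Sofia.
Round 3: Jonas 13, Omar 5, Diego 7, Zara 7. Eliminate Omar.
Round 4: Jonas 13, Diego 12, Zara 7. Eliminate Zara.
Round 5: Jonas 13, Diego 19. Diego has a majority.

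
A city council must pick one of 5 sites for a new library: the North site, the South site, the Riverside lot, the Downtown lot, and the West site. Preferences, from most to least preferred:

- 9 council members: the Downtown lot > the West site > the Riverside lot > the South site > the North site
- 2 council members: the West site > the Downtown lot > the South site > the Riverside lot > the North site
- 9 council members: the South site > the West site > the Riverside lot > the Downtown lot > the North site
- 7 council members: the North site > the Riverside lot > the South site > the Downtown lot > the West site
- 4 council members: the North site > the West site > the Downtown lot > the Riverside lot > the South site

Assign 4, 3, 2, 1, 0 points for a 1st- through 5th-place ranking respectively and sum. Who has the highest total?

the North site: 9·0 + 2·0 + 9·0 + 7·4 + 4·4 = 44
the South site: 9·1 + 2·2 + 9·4 + 7·2 + 4·0 = 63
the Riverside lot: 9·2 + 2·1 + 9·2 + 7·3 + 4·1 = 63
the Downtown lot: 9·4 + 2·3 + 9·1 + 7·1 + 4·2 = 66
the West site: 9·3 + 2·4 + 9·3 + 7·0 + 4·3 = 74
the West site has the highest Borda score (74).

the West site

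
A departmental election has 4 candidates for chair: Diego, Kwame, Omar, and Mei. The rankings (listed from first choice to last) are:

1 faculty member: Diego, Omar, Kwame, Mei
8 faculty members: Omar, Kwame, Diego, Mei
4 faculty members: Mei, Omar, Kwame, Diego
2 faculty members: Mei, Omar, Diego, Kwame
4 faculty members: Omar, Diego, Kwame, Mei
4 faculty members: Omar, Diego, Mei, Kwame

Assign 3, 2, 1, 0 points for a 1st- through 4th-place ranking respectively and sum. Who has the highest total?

Diego: 1·3 + 8·1 + 4·0 + 2·1 + 4·2 + 4·2 = 29
Kwame: 1·1 + 8·2 + 4·1 + 2·0 + 4·1 + 4·0 = 25
Omar: 1·2 + 8·3 + 4·2 + 2·2 + 4·3 + 4·3 = 62
Mei: 1·0 + 8·0 + 4·3 + 2·3 + 4·0 + 4·1 = 22
Omar has the highest Borda score (62).

Omar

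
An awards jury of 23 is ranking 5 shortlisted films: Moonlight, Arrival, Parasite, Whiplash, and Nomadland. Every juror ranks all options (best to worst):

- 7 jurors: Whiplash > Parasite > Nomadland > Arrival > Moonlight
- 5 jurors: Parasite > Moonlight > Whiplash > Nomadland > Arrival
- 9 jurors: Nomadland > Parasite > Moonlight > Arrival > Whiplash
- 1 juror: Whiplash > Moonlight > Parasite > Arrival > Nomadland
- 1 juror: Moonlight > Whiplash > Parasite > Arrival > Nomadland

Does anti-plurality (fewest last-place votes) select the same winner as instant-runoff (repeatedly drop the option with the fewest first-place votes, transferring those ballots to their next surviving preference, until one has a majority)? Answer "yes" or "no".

Anti-plurality — last-place votes: Moonlight 7, Arrival 5, Parasite 0, Whiplash 9, Nomadland 2. Winner: Parasite.
Instant-runoff — R1 Moonlight 1, Arrival 0, Parasite 5, Whiplash 8, Nomadland 9 (Arrival out); R2 Moonlight 1, Parasite 5, Whiplash 8, Nomadland 9 (Moonlight out); R3 Parasite 5, Whiplash 9, Nomadland 9 (Parasite out); R4 Whiplash 14, Nomadland 9 (Whiplash winner). Winner: Whiplash.
The two methods disagree.

no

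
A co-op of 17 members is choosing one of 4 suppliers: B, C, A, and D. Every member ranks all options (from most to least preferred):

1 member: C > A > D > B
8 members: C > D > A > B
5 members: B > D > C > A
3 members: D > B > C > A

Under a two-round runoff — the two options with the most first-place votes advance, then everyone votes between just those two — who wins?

C

Round 1 first-place votes: B 5, C 9, A 0, D 3.
C and B advance.
Runoff: C is preferred to B by 9 voters; B by 8.
C wins the runoff.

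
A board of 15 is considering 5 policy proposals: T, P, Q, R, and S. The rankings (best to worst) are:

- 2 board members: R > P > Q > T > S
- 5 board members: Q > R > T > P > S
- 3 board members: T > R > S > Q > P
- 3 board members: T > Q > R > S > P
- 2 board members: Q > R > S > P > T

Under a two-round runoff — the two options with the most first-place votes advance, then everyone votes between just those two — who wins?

Q

Round 1 first-place votes: T 6, P 0, Q 7, R 2, S 0.
Q and T advance.
Runoff: Q is preferred to T by 9 voters; T by 6.
Q wins the runoff.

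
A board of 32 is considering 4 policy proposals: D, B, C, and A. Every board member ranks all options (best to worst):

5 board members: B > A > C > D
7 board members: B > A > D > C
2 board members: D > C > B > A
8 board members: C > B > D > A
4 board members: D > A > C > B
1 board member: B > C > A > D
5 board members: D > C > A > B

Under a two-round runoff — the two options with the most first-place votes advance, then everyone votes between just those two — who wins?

B

Round 1 first-place votes: D 11, B 13, C 8, A 0.
B and D advance.
Runoff: B is preferred to D by 21 voters; D by 11.
B wins the runoff.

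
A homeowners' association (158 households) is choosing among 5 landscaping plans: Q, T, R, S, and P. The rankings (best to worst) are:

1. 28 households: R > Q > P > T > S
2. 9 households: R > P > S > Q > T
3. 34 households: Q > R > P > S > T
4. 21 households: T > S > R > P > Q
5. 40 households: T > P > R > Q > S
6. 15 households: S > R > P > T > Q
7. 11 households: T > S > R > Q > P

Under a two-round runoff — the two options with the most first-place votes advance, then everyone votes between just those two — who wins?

R

Round 1 first-place votes: Q 34, T 72, R 37, S 15, P 0.
T and R advance.
Runoff: T is preferred to R by 72 voters; R by 86.
R wins the runoff.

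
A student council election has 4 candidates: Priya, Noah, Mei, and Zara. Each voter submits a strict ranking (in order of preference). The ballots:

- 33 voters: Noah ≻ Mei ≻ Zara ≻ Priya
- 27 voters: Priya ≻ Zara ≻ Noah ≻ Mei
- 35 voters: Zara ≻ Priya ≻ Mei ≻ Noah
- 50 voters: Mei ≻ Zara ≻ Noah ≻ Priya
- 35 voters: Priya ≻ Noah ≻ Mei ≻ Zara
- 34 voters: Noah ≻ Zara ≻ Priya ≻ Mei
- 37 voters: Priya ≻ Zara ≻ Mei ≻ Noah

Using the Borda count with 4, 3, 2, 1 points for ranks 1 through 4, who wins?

Zara

Priya: 33·1 + 27·4 + 35·3 + 50·1 + 35·4 + 34·2 + 37·4 = 652
Noah: 33·4 + 27·2 + 35·1 + 50·2 + 35·3 + 34·4 + 37·1 = 599
Mei: 33·3 + 27·1 + 35·2 + 50·4 + 35·2 + 34·1 + 37·2 = 574
Zara: 33·2 + 27·3 + 35·4 + 50·3 + 35·1 + 34·3 + 37·3 = 685
Zara has the highest Borda score (685).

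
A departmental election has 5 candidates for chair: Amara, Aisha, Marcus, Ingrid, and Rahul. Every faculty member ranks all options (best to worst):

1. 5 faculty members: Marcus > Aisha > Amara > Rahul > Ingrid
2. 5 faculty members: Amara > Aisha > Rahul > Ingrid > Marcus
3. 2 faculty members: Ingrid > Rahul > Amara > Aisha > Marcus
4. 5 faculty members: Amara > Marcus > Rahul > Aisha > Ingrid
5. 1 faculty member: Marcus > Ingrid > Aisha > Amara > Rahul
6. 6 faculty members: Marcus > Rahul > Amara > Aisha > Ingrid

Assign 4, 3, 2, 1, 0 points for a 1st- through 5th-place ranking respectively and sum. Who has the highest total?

Amara

Amara: 5·2 + 5·4 + 2·2 + 5·4 + 1·1 + 6·2 = 67
Aisha: 5·3 + 5·3 + 2·1 + 5·1 + 1·2 + 6·1 = 45
Marcus: 5·4 + 5·0 + 2·0 + 5·3 + 1·4 + 6·4 = 63
Ingrid: 5·0 + 5·1 + 2·4 + 5·0 + 1·3 + 6·0 = 16
Rahul: 5·1 + 5·2 + 2·3 + 5·2 + 1·0 + 6·3 = 49
Amara has the highest Borda score (67).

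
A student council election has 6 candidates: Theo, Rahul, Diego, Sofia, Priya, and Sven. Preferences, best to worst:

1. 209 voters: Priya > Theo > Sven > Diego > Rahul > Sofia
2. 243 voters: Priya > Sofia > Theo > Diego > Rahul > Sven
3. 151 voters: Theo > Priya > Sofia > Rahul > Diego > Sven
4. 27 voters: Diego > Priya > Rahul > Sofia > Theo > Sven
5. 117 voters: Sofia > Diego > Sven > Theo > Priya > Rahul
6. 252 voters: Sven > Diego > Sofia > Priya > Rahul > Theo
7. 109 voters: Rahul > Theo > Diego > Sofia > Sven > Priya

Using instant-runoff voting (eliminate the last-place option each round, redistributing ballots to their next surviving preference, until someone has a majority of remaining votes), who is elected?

Priya

Round 1: Theo 151, Rahul 109, Diego 27, Sofia 117, Priya 452, Sven 252. Eliminate Diego.
Round 2: Theo 151, Rahul 109, Sofia 117, Priya 479, Sven 252. Eliminate Rahul.
Round 3: Theo 260, Sofia 117, Priya 479, Sven 252. Eliminate Sofia.
Round 4: Theo 260, Priya 479, Sven 369. Eliminate Theo.
Round 5: Priya 630, Sven 478. Priya has a majority.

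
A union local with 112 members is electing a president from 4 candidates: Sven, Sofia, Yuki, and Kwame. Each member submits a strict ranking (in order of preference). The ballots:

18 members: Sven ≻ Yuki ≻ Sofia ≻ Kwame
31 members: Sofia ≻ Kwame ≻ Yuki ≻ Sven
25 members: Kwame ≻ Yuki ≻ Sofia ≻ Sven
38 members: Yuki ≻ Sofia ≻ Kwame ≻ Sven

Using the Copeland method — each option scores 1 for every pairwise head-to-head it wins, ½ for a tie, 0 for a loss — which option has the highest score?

Sven: loses to Sofia, Yuki, and Kwame → score 0.
Sofia: beats Sven and Kwame; loses to Yuki → score 2.
Yuki: beats Sven and Sofia; ties Kwame → score 2.5.
Kwame: beats Sven; ties Yuki; loses to Sofia → score 1.5.
Yuki has the best pairwise record.

Yuki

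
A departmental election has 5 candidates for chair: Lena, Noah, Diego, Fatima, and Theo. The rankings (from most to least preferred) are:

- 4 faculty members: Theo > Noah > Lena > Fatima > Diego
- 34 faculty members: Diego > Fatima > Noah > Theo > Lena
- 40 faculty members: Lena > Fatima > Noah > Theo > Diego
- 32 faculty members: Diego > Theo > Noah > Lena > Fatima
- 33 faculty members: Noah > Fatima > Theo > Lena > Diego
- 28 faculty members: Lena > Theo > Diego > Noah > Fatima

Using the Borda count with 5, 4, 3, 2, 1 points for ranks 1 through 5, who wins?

Lena: 4·3 + 34·1 + 40·5 + 32·2 + 33·2 + 28·5 = 516
Noah: 4·4 + 34·3 + 40·3 + 32·3 + 33·5 + 28·2 = 555
Diego: 4·1 + 34·5 + 40·1 + 32·5 + 33·1 + 28·3 = 491
Fatima: 4·2 + 34·4 + 40·4 + 32·1 + 33·4 + 28·1 = 496
Theo: 4·5 + 34·2 + 40·2 + 32·4 + 33·3 + 28·4 = 507
Noah has the highest Borda score (555).

Noah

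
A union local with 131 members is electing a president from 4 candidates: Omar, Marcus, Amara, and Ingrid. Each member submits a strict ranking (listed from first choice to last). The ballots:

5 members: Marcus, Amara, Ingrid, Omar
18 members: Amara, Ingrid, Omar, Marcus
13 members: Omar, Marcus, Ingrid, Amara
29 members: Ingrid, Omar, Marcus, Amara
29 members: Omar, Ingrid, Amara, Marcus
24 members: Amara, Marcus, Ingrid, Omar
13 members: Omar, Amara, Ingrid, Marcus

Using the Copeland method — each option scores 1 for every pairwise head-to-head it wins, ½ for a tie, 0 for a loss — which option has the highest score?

Omar: beats Marcus and Amara; loses to Ingrid → score 2.
Marcus: loses to Omar, Amara, and Ingrid → score 0.
Amara: beats Marcus; loses to Omar and Ingrid → score 1.
Ingrid: beats Omar, Marcus, and Amara → score 3.
Ingrid has the best pairwise record.

Ingrid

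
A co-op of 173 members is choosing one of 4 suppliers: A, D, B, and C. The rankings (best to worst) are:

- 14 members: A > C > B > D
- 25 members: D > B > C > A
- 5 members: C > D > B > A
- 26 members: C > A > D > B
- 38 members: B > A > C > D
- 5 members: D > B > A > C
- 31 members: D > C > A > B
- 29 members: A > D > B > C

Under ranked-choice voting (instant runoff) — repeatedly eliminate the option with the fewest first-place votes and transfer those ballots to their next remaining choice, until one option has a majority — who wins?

Round 1: A 43, D 61, B 38, C 31. Eliminate C.
Round 2: A 69, D 66, B 38. Eliminate B.
Round 3: A 107, D 66. A has a majority.

A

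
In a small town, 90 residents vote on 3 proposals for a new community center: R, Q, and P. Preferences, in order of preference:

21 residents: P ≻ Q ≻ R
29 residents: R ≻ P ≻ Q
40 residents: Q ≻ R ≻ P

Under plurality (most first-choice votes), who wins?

Q

First-place votes: R 29, Q 40, P 21.
Q has the most first-place votes.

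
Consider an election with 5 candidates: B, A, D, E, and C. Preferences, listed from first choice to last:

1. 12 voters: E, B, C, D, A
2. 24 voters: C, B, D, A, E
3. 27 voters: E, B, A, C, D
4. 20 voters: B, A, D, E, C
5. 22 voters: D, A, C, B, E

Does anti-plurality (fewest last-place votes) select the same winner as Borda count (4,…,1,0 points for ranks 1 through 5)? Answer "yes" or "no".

yes

Anti-plurality — last-place votes: B 0, A 12, D 27, E 46, C 20. Winner: B.
Borda — scores: B 291, A 204, D 188, E 176, C 191. Winner: B.
The two methods agree.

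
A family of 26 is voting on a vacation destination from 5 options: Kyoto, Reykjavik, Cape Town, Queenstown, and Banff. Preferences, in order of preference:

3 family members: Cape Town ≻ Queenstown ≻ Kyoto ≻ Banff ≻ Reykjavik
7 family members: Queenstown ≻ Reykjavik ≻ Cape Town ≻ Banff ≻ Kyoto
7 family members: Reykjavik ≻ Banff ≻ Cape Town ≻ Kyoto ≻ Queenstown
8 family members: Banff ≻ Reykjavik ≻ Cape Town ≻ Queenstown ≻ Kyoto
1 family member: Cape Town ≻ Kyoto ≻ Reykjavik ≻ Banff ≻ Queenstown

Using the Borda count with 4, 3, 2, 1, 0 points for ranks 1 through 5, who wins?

Kyoto: 3·2 + 7·0 + 7·1 + 8·0 + 1·3 = 16
Reykjavik: 3·0 + 7·3 + 7·4 + 8·3 + 1·2 = 75
Cape Town: 3·4 + 7·2 + 7·2 + 8·2 + 1·4 = 60
Queenstown: 3·3 + 7·4 + 7·0 + 8·1 + 1·0 = 45
Banff: 3·1 + 7·1 + 7·3 + 8·4 + 1·1 = 64
Reykjavik has the highest Borda score (75).

Reykjavik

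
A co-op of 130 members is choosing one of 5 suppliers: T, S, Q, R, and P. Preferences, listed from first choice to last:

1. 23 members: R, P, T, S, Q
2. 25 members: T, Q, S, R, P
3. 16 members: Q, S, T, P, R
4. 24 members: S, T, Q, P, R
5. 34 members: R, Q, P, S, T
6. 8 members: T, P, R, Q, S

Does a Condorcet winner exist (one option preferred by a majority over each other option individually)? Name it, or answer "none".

none

Checking pairwise contests:
S beats T 74–56.
Q beats S 83–47.
T beats Q 80–50.
T beats R 73–57.
T beats P 73–57.
Every option loses at least one head-to-head, so there is no Condorcet winner.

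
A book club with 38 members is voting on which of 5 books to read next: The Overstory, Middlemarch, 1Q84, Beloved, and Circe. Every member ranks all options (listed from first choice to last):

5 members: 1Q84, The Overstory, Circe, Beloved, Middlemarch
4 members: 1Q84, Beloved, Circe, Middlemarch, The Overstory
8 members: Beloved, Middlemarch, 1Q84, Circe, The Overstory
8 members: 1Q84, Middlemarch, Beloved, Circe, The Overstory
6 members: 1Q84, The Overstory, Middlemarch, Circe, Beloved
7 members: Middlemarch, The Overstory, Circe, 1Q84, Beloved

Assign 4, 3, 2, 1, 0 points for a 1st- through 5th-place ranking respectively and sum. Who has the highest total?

The Overstory: 5·3 + 4·0 + 8·0 + 8·0 + 6·3 + 7·3 = 54
Middlemarch: 5·0 + 4·1 + 8·3 + 8·3 + 6·2 + 7·4 = 92
1Q84: 5·4 + 4·4 + 8·2 + 8·4 + 6·4 + 7·1 = 115
Beloved: 5·1 + 4·3 + 8·4 + 8·2 + 6·0 + 7·0 = 65
Circe: 5·2 + 4·2 + 8·1 + 8·1 + 6·1 + 7·2 = 54
1Q84 has the highest Borda score (115).

1Q84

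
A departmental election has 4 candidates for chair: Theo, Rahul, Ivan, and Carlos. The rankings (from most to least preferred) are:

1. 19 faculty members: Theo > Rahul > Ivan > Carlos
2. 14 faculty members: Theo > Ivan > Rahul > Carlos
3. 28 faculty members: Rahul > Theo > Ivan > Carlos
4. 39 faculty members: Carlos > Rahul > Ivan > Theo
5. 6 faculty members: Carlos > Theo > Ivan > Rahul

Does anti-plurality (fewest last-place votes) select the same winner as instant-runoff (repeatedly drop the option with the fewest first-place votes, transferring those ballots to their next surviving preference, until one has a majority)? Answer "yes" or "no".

no

Anti-plurality — last-place votes: Theo 39, Rahul 6, Ivan 0, Carlos 61. Winner: Ivan.
Instant-runoff — R1 Theo 33, Rahul 28, Ivan 0, Carlos 45 (Ivan out); R2 Theo 33, Rahul 28, Carlos 45 (Rahul out); R3 Theo 61, Carlos 45 (Theo winner). Winner: Theo.
The two methods disagree.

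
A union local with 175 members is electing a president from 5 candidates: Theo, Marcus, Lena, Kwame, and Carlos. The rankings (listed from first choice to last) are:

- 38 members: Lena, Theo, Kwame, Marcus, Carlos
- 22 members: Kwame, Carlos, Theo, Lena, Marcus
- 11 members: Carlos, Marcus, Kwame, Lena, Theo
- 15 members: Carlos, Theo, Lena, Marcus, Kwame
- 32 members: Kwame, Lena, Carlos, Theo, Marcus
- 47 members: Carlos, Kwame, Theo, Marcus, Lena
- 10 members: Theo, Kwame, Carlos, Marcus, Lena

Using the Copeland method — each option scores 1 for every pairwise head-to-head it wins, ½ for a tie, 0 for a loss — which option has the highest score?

Theo: beats Marcus and Lena; loses to Kwame and Carlos → score 2.
Marcus: loses to Theo, Lena, Kwame, and Carlos → score 0.
Lena: beats Marcus; loses to Theo, Kwame, and Carlos → score 1.
Kwame: beats Theo, Marcus, Lena, and Carlos → score 4.
Carlos: beats Theo, Marcus, and Lena; loses to Kwame → score 3.
Kwame has the best pairwise record.

Kwame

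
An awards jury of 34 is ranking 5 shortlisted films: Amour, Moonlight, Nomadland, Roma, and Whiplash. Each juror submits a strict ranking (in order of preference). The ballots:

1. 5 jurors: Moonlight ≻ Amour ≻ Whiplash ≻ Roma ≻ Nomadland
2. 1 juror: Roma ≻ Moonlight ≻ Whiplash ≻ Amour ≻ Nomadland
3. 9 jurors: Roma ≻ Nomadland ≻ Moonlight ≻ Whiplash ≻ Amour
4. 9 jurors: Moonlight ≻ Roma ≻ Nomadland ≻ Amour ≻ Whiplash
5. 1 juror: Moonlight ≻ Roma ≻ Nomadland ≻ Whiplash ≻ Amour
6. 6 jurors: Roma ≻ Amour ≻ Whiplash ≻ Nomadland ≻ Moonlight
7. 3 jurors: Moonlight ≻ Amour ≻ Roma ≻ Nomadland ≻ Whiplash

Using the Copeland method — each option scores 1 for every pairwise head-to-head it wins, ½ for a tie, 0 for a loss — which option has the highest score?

Moonlight

Amour: beats Whiplash; loses to Moonlight, Nomadland, and Roma → score 1.
Moonlight: beats Amour, Nomadland, Roma, and Whiplash → score 4.
Nomadland: beats Amour and Whiplash; loses to Moonlight and Roma → score 2.
Roma: beats Amour, Nomadland, and Whiplash; loses to Moonlight → score 3.
Whiplash: loses to Amour, Moonlight, Nomadland, and Roma → score 0.
Moonlight has the best pairwise record.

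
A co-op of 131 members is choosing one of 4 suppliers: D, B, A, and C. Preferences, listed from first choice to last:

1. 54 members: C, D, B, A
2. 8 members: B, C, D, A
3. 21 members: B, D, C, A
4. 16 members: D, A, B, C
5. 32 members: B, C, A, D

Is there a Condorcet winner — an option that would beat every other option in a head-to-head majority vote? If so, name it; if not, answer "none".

none

Checking pairwise contests:
C beats D 94–37.
D beats B 70–61.
D beats A 99–32.
B beats C 77–54.
Every option loses at least one head-to-head, so there is no Condorcet winner.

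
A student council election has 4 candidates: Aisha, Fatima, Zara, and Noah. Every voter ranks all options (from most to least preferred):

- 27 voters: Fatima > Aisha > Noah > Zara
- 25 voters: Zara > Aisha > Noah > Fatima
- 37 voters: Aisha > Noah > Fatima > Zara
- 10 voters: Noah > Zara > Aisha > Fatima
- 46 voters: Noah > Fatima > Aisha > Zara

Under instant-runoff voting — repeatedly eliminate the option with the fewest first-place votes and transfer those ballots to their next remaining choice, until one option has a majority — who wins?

Round 1: Aisha 37, Fatima 27, Zara 25, Noah 56. Eliminate Zara.
Round 2: Aisha 62, Fatima 27, Noah 56. Eliminate Fatima.
Round 3: Aisha 89, Noah 56. Aisha has a majority.

Aisha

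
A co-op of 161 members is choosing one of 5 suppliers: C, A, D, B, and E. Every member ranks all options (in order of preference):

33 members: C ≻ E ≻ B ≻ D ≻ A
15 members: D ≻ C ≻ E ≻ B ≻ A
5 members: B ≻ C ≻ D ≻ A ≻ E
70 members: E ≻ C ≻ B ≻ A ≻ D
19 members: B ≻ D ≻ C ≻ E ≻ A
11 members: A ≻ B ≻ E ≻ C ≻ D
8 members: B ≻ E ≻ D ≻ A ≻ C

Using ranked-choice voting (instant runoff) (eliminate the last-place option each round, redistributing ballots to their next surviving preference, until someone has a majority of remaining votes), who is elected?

Round 1: C 33, A 11, D 15, B 32, E 70. Eliminate A.
Round 2: C 33, D 15, B 43, E 70. Eliminate D.
Round 3: C 48, B 43, E 70. Eliminate B.
Round 4: C 72, E 89. E has a majority.

E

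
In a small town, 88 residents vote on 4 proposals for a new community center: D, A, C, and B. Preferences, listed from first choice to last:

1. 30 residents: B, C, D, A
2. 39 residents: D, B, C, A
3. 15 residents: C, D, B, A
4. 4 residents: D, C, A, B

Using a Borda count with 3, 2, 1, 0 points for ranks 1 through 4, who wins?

D

D: 30·1 + 39·3 + 15·2 + 4·3 = 189
A: 30·0 + 39·0 + 15·0 + 4·1 = 4
C: 30·2 + 39·1 + 15·3 + 4·2 = 152
B: 30·3 + 39·2 + 15·1 + 4·0 = 183
D has the highest Borda score (189).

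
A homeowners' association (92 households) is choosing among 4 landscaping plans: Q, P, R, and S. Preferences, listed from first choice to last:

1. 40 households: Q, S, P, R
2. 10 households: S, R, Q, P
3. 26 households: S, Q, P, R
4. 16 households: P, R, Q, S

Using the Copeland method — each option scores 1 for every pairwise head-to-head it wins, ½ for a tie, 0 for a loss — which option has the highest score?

Q: beats P, R, and S → score 3.
P: beats R; loses to Q and S → score 1.
R: loses to Q, P, and S → score 0.
S: beats P and R; loses to Q → score 2.
Q has the best pairwise record.

Q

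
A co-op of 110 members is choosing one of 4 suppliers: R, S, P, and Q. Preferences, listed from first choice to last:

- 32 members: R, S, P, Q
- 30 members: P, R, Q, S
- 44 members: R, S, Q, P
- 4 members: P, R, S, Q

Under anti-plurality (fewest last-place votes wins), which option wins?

Last-place votes: R 0, S 30, P 44, Q 36.
R is ranked last by the fewest voters, so R wins.

R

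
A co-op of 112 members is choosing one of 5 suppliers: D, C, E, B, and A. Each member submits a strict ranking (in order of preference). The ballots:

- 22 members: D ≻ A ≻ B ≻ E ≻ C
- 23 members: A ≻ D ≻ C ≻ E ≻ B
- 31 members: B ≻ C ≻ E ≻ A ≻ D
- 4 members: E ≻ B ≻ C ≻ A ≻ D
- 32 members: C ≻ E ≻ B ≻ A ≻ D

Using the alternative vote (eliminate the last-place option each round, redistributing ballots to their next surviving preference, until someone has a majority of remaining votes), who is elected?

Round 1: D 22, C 32, E 4, B 31, A 23. Eliminate E.
Round 2: D 22, C 32, B 35, A 23. Eliminate D.
Round 3: C 32, B 35, A 45. Eliminate C.
Round 4: B 67, A 45. B has a majority.

B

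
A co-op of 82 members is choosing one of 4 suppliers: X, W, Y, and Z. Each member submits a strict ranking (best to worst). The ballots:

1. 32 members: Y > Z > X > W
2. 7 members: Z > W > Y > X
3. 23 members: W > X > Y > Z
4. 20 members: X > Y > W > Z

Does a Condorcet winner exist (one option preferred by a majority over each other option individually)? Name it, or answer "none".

X

X vs W: 52–30 for X.
X vs Y: 43–39 for X.
X vs Z: 43–39 for X.
X beats every other option head-to-head.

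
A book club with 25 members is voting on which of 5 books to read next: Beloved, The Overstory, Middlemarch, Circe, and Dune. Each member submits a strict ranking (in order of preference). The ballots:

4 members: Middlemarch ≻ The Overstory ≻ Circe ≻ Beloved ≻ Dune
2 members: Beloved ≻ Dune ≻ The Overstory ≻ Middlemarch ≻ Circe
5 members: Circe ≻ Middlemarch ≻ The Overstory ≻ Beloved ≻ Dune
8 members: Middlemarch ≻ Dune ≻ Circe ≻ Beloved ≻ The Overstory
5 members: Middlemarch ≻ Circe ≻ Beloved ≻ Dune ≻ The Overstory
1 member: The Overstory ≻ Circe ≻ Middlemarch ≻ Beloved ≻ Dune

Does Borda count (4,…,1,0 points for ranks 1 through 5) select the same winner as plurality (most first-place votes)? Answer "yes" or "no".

yes

Borda — scores: Beloved 36, The Overstory 30, Middlemarch 87, Circe 62, Dune 35. Winner: Middlemarch.
Plurality — first-place votes: Beloved 2, The Overstory 1, Middlemarch 17, Circe 5, Dune 0. Winner: Middlemarch.
The two methods agree.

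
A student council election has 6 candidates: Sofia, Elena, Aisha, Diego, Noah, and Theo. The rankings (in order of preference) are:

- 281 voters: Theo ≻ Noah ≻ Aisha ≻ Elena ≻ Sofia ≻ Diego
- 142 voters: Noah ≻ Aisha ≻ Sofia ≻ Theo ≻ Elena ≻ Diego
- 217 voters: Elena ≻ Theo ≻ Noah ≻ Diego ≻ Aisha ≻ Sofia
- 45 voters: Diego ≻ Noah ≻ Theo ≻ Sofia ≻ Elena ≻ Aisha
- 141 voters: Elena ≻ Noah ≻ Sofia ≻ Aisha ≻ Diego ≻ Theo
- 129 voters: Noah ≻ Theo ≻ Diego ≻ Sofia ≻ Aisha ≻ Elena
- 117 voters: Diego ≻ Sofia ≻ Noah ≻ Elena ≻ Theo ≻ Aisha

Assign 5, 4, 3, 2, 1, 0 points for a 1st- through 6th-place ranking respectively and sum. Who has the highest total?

Sofia: 281·1 + 142·3 + 217·0 + 45·2 + 141·3 + 129·2 + 117·4 = 1946
Elena: 281·2 + 142·1 + 217·5 + 45·1 + 141·5 + 129·0 + 117·2 = 2773
Aisha: 281·3 + 142·4 + 217·1 + 45·0 + 141·2 + 129·1 + 117·0 = 2039
Diego: 281·0 + 142·0 + 217·2 + 45·5 + 141·1 + 129·3 + 117·5 = 1772
Noah: 281·4 + 142·5 + 217·3 + 45·4 + 141·4 + 129·5 + 117·3 = 4225
Theo: 281·5 + 142·2 + 217·4 + 45·3 + 141·0 + 129·4 + 117·1 = 3325
Noah has the highest Borda score (4225).

Noah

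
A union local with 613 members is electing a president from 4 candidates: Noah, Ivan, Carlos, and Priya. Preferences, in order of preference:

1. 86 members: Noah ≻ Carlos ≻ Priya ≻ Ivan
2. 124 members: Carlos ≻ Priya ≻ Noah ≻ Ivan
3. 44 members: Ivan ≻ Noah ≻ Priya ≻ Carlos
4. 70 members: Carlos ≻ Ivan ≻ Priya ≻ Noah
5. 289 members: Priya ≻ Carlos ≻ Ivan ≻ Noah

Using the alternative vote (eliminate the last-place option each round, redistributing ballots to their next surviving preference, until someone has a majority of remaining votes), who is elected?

Priya

Round 1: Noah 86, Ivan 44, Carlos 194, Priya 289. Eliminate Ivan.
Round 2: Noah 130, Carlos 194, Priya 289. Eliminate Noah.
Round 3: Carlos 280, Priya 333. Priya has a majority.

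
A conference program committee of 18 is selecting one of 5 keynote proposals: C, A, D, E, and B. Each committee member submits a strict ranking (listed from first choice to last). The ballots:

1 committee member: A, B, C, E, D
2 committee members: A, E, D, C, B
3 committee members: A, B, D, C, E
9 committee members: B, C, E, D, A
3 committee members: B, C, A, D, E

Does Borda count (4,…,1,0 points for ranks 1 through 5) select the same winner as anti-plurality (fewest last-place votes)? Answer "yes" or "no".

no

Borda — scores: C 43, A 30, D 22, E 25, B 60. Winner: B.
Anti-plurality — last-place votes: C 0, A 9, D 1, E 6, B 2. Winner: C.
The two methods disagree.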